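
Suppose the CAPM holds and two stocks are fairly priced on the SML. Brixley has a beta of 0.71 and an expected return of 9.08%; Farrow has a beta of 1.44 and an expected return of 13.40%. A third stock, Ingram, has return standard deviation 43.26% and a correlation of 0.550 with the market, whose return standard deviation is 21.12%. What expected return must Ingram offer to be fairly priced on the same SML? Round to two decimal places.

MRP = (13.40% − 9.08%) / (1.44 − 0.71) = 5.9178%
R_f = 9.08% − 0.71 × 5.9178% = 4.8784%
β_Ingram = ρ·σ_i/σ_m = 0.550 × 43.26 / 21.12 = 1.1266
E(R_Ingram) = R_f + β × MRP = 4.8784% + 1.1266 × 5.9178% = 11.55%

11.55%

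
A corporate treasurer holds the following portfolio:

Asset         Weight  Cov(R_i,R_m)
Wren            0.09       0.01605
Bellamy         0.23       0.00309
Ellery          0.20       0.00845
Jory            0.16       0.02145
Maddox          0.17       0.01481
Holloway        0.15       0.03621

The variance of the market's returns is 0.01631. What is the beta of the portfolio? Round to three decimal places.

0.934

β_Wren = 0.01605 / 0.01631 = 0.9841
β_Bellamy = 0.00309 / 0.01631 = 0.1895
β_Ellery = 0.00845 / 0.01631 = 0.5181
β_Jory = 0.02145 / 0.01631 = 1.3151
β_Maddox = 0.01481 / 0.01631 = 0.9080
β_Holloway = 0.03621 / 0.01631 = 2.2201
β_P = Σ w_i β_i = 0.09×0.9841 + 0.23×0.1895 + 0.20×0.5181 + 0.16×1.3151 + 0.17×0.9080 + 0.15×2.2201 = 0.9336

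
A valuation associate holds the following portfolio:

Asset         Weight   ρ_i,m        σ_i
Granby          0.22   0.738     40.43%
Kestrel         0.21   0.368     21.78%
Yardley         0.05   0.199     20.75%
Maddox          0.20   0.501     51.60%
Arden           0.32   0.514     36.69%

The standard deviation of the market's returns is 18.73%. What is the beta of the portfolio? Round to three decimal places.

β_Granby = 0.738 × 40.43% / 18.73% = 1.5930
β_Kestrel = 0.368 × 21.78% / 18.73% = 0.4279
β_Yardley = 0.199 × 20.75% / 18.73% = 0.2205
β_Maddox = 0.501 × 51.60% / 18.73% = 1.3802
β_Arden = 0.514 × 36.69% / 18.73% = 1.0069
β_P = Σ w_i β_i = 0.22×1.5930 + 0.21×0.4279 + 0.05×0.2205 + 0.20×1.3802 + 0.32×1.0069 = 1.0496

1.050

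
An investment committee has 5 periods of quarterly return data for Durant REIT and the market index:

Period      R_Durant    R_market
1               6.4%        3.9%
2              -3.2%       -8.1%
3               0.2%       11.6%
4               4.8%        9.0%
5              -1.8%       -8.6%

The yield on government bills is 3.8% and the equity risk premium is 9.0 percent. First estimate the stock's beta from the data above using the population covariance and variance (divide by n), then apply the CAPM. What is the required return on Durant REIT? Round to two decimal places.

Mean R_i = (6.4 − 3.2 + 0.2 + 4.8 − 1.8) / 5 = 1.2800%
Mean R_m = (3.9 − 8.1 + 11.6 + 9.0 − 8.6) / 5 = 1.5600%
Σ(R_i − R̄_i)(R_m − R̄_m) = 101.8960  ⇒  Cov = 101.8960 / 5 = 20.3792
Σ(R_m − R̄_m)² = 358.1720  ⇒  Var(R_m) = 358.1720 / 5 = 71.6344
β = Cov / Var(R_m) = 20.3792 / 71.6344 = 0.2845
E(R) = R_f + β × MRP = 3.8% + 0.2845 × 9.0% = 6.36%

6.36%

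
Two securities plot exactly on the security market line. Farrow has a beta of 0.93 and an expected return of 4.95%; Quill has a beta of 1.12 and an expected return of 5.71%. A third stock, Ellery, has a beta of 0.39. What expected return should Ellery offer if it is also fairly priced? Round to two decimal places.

MRP (SML slope) = (5.71% − 4.95%) / (1.12 − 0.93) = 0.76% / 0.19 = 4.0000%
R_f (intercept) = 4.95% − 0.93 × 4.0000% = 1.2300%
E(R_Ellery) = R_f + β × MRP = 1.2300% + 0.39 × 4.0000% = 2.79%

2.79%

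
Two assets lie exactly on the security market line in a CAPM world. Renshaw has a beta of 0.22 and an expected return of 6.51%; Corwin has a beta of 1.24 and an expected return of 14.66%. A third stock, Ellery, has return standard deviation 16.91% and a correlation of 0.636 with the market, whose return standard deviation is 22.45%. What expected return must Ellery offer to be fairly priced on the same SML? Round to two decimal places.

8.58%

MRP = (14.66% − 6.51%) / (1.24 − 0.22) = 7.9902%
R_f = 6.51% − 0.22 × 7.9902% = 4.7522%
β_Ellery = ρ·σ_i/σ_m = 0.636 × 16.91 / 22.45 = 0.4791
E(R_Ellery) = R_f + β × MRP = 4.7522% + 0.4791 × 7.9902% = 8.58%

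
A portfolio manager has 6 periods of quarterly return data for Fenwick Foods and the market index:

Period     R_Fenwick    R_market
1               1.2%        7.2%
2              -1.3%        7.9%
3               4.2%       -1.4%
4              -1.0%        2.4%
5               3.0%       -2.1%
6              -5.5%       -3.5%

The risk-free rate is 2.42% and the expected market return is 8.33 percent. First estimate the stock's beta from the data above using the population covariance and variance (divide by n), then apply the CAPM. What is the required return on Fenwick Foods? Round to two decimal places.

Mean R_i = (1.2 − 1.3 + 4.2 − 1.0 + 3.0 − 5.5) / 6 = 0.1000%
Mean R_m = (7.2 + 7.9 − 1.4 + 2.4 − 2.1 − 3.5) / 6 = 1.7500%
Σ(R_i − R̄_i)(R_m − R̄_m) = 1.9900  ⇒  Cov = 1.9900 / 6 = 0.3317
Σ(R_m − R̄_m)² = 120.2550  ⇒  Var(R_m) = 120.2550 / 6 = 20.0425
β = Cov / Var(R_m) = 0.3317 / 20.0425 = 0.0165
MRP = 8.33% − 2.42% = 5.91%
E(R) = R_f + β × MRP = 2.42% + 0.0165 × 5.91% = 2.52%

2.52%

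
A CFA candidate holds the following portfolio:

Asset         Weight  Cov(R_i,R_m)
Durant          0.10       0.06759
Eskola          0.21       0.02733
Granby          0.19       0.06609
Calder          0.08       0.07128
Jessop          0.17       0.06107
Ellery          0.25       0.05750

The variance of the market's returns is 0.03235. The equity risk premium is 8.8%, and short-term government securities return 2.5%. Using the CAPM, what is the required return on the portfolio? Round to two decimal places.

β_Durant = 0.06759 / 0.03235 = 2.0893
β_Eskola = 0.02733 / 0.03235 = 0.8448
β_Granby = 0.06609 / 0.03235 = 2.0430
β_Calder = 0.07128 / 0.03235 = 2.2034
β_Jessop = 0.06107 / 0.03235 = 1.8878
β_Ellery = 0.05750 / 0.03235 = 1.7774
β_P = Σ w_i β_i = 0.10×2.0893 + 0.21×0.8448 + 0.19×2.0430 + 0.08×2.2034 + 0.17×1.8878 + 0.25×1.7774 = 1.7161
E(R_P) = R_f + β_P × MRP = 2.5% + 1.7161 × 8.8% = 17.60%

17.60%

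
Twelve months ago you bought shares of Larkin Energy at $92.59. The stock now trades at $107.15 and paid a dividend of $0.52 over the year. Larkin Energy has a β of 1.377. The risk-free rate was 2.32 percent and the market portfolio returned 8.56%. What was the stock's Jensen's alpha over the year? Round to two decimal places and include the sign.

+5.37%

Realised HPR = (P1 + D1 − P0) / P0 = (107.15 + 0.52 − 92.59) / 92.59 = 15.08 / 92.59 = 16.2869%
MRP = 8.56% − 2.32% = 6.24%
CAPM required = R_f + β·MRP = 2.32% + 1.377 × 6.24% = 10.91248%
α = realised − required = 16.2869% − 10.91248% = +5.37%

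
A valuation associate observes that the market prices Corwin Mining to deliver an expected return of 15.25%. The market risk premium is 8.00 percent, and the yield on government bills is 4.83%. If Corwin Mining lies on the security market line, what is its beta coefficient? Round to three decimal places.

β = (E(R) − R_f) / MRP = (15.25% − 4.83%) / 8.00% = 10.42% / 8.00% = 1.303

1.303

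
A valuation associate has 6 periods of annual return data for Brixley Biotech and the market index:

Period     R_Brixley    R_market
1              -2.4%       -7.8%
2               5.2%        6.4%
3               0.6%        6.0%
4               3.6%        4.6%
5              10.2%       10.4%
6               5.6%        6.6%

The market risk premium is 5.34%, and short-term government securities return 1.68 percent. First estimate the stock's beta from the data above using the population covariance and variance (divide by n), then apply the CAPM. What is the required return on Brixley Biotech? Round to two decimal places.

4.83%

Mean R_i = (-2.4 + 5.2 + 0.6 + 3.6 + 10.2 + 5.6) / 6 = 3.8000%
Mean R_m = (-7.8 + 6.4 + 6.0 + 4.6 + 10.4 + 6.6) / 6 = 4.3667%
Σ(R_i − R̄_i)(R_m − R̄_m) = 115.6400  ⇒  Cov = 115.6400 / 6 = 19.2733
Σ(R_m − R̄_m)² = 196.2733  ⇒  Var(R_m) = 196.2733 / 6 = 32.7122
β = Cov / Var(R_m) = 19.2733 / 32.7122 = 0.5892
E(R) = R_f + β × MRP = 1.68% + 0.5892 × 5.34% = 4.83%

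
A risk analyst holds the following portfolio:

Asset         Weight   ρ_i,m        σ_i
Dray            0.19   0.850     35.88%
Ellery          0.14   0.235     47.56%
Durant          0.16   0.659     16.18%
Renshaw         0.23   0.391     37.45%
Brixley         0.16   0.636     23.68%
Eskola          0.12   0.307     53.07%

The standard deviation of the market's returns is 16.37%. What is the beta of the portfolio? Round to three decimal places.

1.026

β_Dray = 0.850 × 35.88% / 16.37% = 1.8630
β_Ellery = 0.235 × 47.56% / 16.37% = 0.6827
β_Durant = 0.659 × 16.18% / 16.37% = 0.6514
β_Renshaw = 0.391 × 37.45% / 16.37% = 0.8945
β_Brixley = 0.636 × 23.68% / 16.37% = 0.9200
β_Eskola = 0.307 × 53.07% / 16.37% = 0.9953
β_P = Σ w_i β_i = 0.19×1.8630 + 0.14×0.6827 + 0.16×0.6514 + 0.23×0.8945 + 0.16×0.9200 + 0.12×0.9953 = 1.0261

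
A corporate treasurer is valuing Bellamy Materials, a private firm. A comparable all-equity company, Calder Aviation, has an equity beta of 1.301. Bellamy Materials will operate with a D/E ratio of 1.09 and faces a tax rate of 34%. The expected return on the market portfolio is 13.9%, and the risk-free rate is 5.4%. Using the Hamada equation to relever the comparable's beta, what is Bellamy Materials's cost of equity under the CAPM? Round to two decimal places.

24.41%

β_L = β_U × [1 + (1 − t)(D/E)] = 1.301 × [1 + (1 − 0.34) × 1.09]
    = 1.301 × [1 + 0.66 × 1.09] = 1.301 × 1.7194 = 2.2369
MRP = 13.9% − 5.4% = 8.50%
E(R) = R_f + β_L × MRP = 5.4% + 2.2369 × 8.5% = 24.41%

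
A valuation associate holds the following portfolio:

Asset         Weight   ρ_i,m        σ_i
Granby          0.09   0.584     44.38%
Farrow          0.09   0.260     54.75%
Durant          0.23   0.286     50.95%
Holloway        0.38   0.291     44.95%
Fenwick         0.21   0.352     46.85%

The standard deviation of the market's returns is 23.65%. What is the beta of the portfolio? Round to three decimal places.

β_Granby = 0.584 × 44.38% / 23.65% = 1.0959
β_Farrow = 0.260 × 54.75% / 23.65% = 0.6019
β_Durant = 0.286 × 50.95% / 23.65% = 0.6161
β_Holloway = 0.291 × 44.95% / 23.65% = 0.5531
β_Fenwick = 0.352 × 46.85% / 23.65% = 0.6973
β_P = Σ w_i β_i = 0.09×1.0959 + 0.09×0.6019 + 0.23×0.6161 + 0.38×0.5531 + 0.21×0.6973 = 0.6511

0.651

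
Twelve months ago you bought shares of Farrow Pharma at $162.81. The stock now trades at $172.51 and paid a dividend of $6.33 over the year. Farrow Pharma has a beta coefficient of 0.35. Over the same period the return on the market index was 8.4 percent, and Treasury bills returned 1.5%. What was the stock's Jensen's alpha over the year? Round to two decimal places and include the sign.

Realised HPR = (P1 + D1 − P0) / P0 = (172.51 + 6.33 − 162.81) / 162.81 = 16.03 / 162.81 = 9.8458%
MRP = 8.4% − 1.5% = 6.90%
CAPM required = R_f + β·MRP = 1.5% + 0.35 × 6.9% = 3.9150%
α = realised − required = 9.8458% − 3.9150% = +5.93%

+5.93%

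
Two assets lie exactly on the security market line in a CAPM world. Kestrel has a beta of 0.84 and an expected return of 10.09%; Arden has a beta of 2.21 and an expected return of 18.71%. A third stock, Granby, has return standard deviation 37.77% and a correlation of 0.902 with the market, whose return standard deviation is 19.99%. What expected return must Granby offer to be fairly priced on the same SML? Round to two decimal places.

MRP = (18.71% − 10.09%) / (2.21 − 0.84) = 6.2920%
R_f = 10.09% − 0.84 × 6.2920% = 4.8047%
β_Granby = ρ·σ_i/σ_m = 0.902 × 37.77 / 19.99 = 1.7043
E(R_Granby) = R_f + β × MRP = 4.8047% + 1.7043 × 6.2920% = 15.53%

15.53%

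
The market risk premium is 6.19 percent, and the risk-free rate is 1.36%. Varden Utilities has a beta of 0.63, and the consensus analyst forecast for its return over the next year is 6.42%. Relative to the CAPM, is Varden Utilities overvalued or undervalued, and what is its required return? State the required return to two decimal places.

Undervalued; required return 5.26%

Required return = R_f + β·MRP = 1.36% + 0.63 × 6.19% = 5.26%
Forecast 6.42% > required 5.26% → the stock plots above the SML → undervalued.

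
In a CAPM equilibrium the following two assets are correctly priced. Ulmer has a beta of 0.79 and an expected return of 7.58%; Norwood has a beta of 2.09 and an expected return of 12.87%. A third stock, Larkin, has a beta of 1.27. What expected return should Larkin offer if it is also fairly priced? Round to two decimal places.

MRP (SML slope) = (12.87% − 7.58%) / (2.09 − 0.79) = 5.29% / 1.30 = 4.0692%
R_f (intercept) = 7.58% − 0.79 × 4.0692% = 4.3653%
E(R_Larkin) = R_f + β × MRP = 4.3653% + 1.27 × 4.0692% = 9.53%

9.53%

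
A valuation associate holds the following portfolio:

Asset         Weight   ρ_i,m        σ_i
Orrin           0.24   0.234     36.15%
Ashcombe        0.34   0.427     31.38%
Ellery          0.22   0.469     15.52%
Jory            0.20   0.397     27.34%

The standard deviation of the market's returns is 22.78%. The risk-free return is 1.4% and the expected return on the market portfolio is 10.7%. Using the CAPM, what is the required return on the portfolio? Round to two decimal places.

5.63%

β_Orrin = 0.234 × 36.15% / 22.78% = 0.3713
β_Ashcombe = 0.427 × 31.38% / 22.78% = 0.5882
β_Ellery = 0.469 × 15.52% / 22.78% = 0.3195
β_Jory = 0.397 × 27.34% / 22.78% = 0.4765
β_P = Σ w_i β_i = 0.24×0.3713 + 0.34×0.5882 + 0.22×0.3195 + 0.20×0.4765 = 0.4547
MRP = 10.7% − 1.4% = 9.30%
E(R_P) = R_f + β_P × MRP = 1.4% + 0.4547 × 9.3% = 5.63%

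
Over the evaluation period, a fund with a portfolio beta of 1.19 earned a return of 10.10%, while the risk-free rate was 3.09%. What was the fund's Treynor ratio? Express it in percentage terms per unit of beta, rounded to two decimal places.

Treynor = (R_P − R_f) / β_P = (10.10% − 3.09%) / 1.1900 = 7.01% / 1.1900 = 5.89%

5.89%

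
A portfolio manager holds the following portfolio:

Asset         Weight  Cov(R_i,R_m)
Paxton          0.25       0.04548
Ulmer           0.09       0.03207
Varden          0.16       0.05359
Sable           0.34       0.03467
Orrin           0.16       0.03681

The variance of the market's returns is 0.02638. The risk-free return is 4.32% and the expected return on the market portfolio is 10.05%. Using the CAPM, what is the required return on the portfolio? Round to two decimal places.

β_Paxton = 0.04548 / 0.02638 = 1.7240
β_Ulmer = 0.03207 / 0.02638 = 1.2157
β_Varden = 0.05359 / 0.02638 = 2.0315
β_Sable = 0.03467 / 0.02638 = 1.3143
β_Orrin = 0.03681 / 0.02638 = 1.3954
β_P = Σ w_i β_i = 0.25×1.7240 + 0.09×1.2157 + 0.16×2.0315 + 0.34×1.3143 + 0.16×1.3954 = 1.5356
MRP = 10.05% − 4.32% = 5.73%
E(R_P) = R_f + β_P × MRP = 4.32% + 1.5356 × 5.73% = 13.12%

13.12%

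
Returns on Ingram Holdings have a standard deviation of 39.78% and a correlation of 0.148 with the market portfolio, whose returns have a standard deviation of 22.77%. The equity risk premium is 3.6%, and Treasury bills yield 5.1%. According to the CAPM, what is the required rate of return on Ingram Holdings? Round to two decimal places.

β = ρ × σ_i / σ_m = 0.148 × 39.78% / 22.77% = 0.2586
E(R) = 5.1% + 0.2586 × 3.6% = 6.03%

6.03%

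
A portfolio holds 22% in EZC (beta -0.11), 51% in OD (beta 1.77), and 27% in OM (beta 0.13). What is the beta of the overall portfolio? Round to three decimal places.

0.914

β_P = Σ w_i β_i = 0.22×-0.11 + 0.51×1.77 + 0.27×0.13 = 0.9136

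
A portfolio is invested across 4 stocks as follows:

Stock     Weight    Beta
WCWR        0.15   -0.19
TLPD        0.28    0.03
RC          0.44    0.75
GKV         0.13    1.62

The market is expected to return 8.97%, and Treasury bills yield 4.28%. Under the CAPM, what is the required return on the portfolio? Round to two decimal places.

β_P = Σ w_i β_i = 0.15×-0.19 + 0.28×0.03 + 0.44×0.75 + 0.13×1.62 = 0.5205
MRP = 8.97% − 4.28% = 4.69%
E(R_P) = R_f + β_P × MRP = 4.28% + 0.5205 × 4.69% = 6.72%

6.72%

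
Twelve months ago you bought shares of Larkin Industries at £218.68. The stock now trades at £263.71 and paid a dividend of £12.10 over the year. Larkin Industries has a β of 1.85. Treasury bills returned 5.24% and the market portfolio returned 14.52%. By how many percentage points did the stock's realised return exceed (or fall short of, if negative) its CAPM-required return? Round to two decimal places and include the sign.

Realised HPR = (P1 + D1 − P0) / P0 = (263.71 + 12.10 − 218.68) / 218.68 = 57.13 / 218.68 = 26.1249%
MRP = 14.52% − 5.24% = 9.28%
CAPM required = R_f + β·MRP = 5.24% + 1.85 × 9.28% = 22.4080%
α = realised − required = 26.1249% − 22.4080% = +3.72%

+3.72%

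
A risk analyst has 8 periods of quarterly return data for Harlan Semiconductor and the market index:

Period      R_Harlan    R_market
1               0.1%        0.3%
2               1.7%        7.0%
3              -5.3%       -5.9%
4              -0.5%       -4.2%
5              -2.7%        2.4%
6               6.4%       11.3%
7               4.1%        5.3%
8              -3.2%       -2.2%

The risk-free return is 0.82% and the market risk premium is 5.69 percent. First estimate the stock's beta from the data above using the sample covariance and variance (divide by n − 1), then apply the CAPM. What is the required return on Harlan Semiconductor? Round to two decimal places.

4.07%

Mean R_i = (0.1 + 1.7 − 5.3 − 0.5 − 2.7 + 6.4 + 4.1 − 3.2) / 8 = 0.0750%
Mean R_m = (0.3 + 7.0 − 5.9 − 4.2 + 2.4 + 11.3 + 5.3 − 2.2) / 8 = 1.7500%
Σ(R_i − R̄_i)(R_m − R̄_m) = 138.8600  ⇒  Cov = 138.8600 / 7 = 19.8371
Σ(R_m − R̄_m)² = 243.4200  ⇒  Var(R_m) = 243.4200 / 7 = 34.7743
β = Cov / Var(R_m) = 19.8371 / 34.7743 = 0.5705
E(R) = R_f + β × MRP = 0.82% + 0.5705 × 5.69% = 4.07%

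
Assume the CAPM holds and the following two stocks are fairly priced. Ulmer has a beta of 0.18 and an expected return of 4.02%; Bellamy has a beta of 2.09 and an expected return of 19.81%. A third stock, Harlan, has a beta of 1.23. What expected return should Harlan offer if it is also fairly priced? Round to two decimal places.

MRP (SML slope) = (19.81% − 4.02%) / (2.09 − 0.18) = 15.79% / 1.91 = 8.2670%
R_f (intercept) = 4.02% − 0.18 × 8.2670% = 2.5319%
E(R_Harlan) = R_f + β × MRP = 2.5319% + 1.23 × 8.2670% = 12.70%

12.70%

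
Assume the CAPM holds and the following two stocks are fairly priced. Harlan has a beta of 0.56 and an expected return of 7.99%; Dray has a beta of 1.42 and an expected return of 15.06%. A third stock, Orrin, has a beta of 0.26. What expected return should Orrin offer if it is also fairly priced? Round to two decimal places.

MRP (SML slope) = (15.06% − 7.99%) / (1.42 − 0.56) = 7.07% / 0.86 = 8.2209%
R_f (intercept) = 7.99% − 0.56 × 8.2209% = 3.3863%
E(R_Orrin) = R_f + β × MRP = 3.3863% + 0.26 × 8.2209% = 5.52%

5.52%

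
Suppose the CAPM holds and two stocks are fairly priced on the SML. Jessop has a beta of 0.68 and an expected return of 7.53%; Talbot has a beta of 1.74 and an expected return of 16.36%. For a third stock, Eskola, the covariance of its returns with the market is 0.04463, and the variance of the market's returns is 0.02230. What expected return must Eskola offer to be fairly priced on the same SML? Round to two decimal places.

MRP = (16.36% − 7.53%) / (1.74 − 0.68) = 8.3302%
R_f = 7.53% − 0.68 × 8.3302% = 1.8655%
β_Eskola = Cov / Var(R_m) = 0.04463 / 0.02230 = 2.0013
E(R_Eskola) = R_f + β × MRP = 1.8655% + 2.0013 × 8.3302% = 18.54%

18.54%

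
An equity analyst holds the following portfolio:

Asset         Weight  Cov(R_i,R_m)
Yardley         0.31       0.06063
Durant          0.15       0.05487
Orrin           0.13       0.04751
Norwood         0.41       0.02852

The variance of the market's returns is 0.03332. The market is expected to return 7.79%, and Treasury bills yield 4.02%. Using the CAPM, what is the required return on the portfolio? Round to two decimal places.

β_Yardley = 0.06063 / 0.03332 = 1.8196
β_Durant = 0.05487 / 0.03332 = 1.6468
β_Orrin = 0.04751 / 0.03332 = 1.4259
β_Norwood = 0.02852 / 0.03332 = 0.8559
β_P = Σ w_i β_i = 0.31×1.8196 + 0.15×1.6468 + 0.13×1.4259 + 0.41×0.8559 = 1.3474
MRP = 7.79% − 4.02% = 3.77%
E(R_P) = R_f + β_P × MRP = 4.02% + 1.3474 × 3.77% = 9.10%

9.10%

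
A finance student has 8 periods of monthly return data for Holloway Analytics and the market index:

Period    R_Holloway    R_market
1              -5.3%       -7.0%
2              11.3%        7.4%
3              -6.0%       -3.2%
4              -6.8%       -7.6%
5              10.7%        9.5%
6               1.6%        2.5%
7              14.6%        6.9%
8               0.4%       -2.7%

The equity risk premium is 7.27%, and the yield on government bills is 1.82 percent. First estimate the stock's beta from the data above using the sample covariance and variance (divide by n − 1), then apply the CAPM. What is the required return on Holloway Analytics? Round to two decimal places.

Mean R_i = (-5.3 + 11.3 − 6.0 − 6.8 + 10.7 + 1.6 + 14.6 + 0.4) / 8 = 2.5625%
Mean R_m = (-7.0 + 7.4 − 3.2 − 7.6 + 9.5 + 2.5 + 6.9 − 2.7) / 8 = 0.7250%
Σ(R_i − R̄_i)(R_m − R̄_m) = 382.0475  ⇒  Cov = 382.0475 / 7 = 54.5782
Σ(R_m − R̄_m)² = 318.9550  ⇒  Var(R_m) = 318.9550 / 7 = 45.5650
β = Cov / Var(R_m) = 54.5782 / 45.5650 = 1.1978
E(R) = R_f + β × MRP = 1.82% + 1.1978 × 7.27% = 10.53%

10.53%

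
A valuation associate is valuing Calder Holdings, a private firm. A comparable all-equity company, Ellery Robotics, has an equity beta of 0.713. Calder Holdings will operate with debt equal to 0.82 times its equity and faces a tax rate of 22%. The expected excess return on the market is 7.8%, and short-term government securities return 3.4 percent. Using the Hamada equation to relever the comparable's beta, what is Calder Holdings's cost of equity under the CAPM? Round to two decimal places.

β_L = β_U × [1 + (1 − t)(D/E)] = 0.713 × [1 + (1 − 0.22) × 0.82]
    = 0.713 × [1 + 0.78 × 0.82] = 0.713 × 1.6396 = 1.1690
E(R) = R_f + β_L × MRP = 3.4% + 1.1690 × 7.8% = 12.52%

12.52%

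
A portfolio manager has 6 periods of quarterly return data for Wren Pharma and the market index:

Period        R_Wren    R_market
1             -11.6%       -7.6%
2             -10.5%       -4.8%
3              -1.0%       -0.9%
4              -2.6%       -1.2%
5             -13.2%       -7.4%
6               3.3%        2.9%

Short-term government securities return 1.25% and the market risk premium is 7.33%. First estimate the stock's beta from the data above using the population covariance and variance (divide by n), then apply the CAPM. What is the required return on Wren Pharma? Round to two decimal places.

12.93%

Mean R_i = (-11.6 − 10.5 − 1.0 − 2.6 − 13.2 + 3.3) / 6 = -5.9333%
Mean R_m = (-7.6 − 4.8 − 0.9 − 1.2 − 7.4 + 2.9) / 6 = -3.1667%
Σ(R_i − R̄_i)(R_m − R̄_m) = 137.0967  ⇒  Cov = 137.0967 / 6 = 22.8495
Σ(R_m − R̄_m)² = 86.0533  ⇒  Var(R_m) = 86.0533 / 6 = 14.3422
β = Cov / Var(R_m) = 22.8495 / 14.3422 = 1.5932
E(R) = R_f + β × MRP = 1.25% + 1.5932 × 7.33% = 12.93%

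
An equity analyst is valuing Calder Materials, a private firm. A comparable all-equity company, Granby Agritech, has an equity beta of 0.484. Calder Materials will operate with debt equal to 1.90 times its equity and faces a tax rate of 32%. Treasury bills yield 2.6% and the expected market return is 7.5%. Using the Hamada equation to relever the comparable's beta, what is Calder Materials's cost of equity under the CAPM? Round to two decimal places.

8.04%

β_L = β_U × [1 + (1 − t)(D/E)] = 0.484 × [1 + (1 − 0.32) × 1.90]
    = 0.484 × [1 + 0.68 × 1.90] = 0.484 × 2.2920 = 1.1093
MRP = 7.5% − 2.6% = 4.90%
E(R) = R_f + β_L × MRP = 2.6% + 1.1093 × 4.9% = 8.04%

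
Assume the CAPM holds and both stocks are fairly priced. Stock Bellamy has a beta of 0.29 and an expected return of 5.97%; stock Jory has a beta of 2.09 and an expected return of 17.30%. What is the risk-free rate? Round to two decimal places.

Both satisfy E(R) = R_f + β·MRP, so the slope of the SML is
MRP = (17.30% − 5.97%) / (2.09 − 0.29) = 11.33% / 1.80 = 6.2944%
R_f = E(R_Bellamy) − β_Bellamy·MRP = 5.97% − 0.29 × 6.2944% = 4.1446%

4.14%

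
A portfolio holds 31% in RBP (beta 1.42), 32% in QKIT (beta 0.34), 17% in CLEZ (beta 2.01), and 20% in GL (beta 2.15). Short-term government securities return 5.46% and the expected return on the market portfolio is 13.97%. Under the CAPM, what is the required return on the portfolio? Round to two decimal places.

16.70%

β_P = Σ w_i β_i = 0.31×1.42 + 0.32×0.34 + 0.17×2.01 + 0.20×2.15 = 1.3207
MRP = 13.97% − 5.46% = 8.51%
E(R_P) = R_f + β_P × MRP = 5.46% + 1.3207 × 8.51% = 16.70%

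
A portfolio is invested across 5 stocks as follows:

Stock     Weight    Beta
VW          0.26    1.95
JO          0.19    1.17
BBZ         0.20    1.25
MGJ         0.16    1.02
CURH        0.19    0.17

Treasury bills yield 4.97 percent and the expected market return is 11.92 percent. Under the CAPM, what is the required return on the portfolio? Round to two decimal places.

β_P = Σ w_i β_i = 0.26×1.95 + 0.19×1.17 + 0.20×1.25 + 0.16×1.02 + 0.19×0.17 = 1.1748
MRP = 11.92% − 4.97% = 6.95%
E(R_P) = R_f + β_P × MRP = 4.97% + 1.1748 × 6.95% = 13.13%

13.13%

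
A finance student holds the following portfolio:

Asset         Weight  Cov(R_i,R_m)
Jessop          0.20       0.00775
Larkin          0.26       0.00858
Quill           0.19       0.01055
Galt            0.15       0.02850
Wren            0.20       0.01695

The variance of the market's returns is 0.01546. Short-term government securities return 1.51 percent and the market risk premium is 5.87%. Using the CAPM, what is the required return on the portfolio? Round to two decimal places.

β_Jessop = 0.00775 / 0.01546 = 0.5013
β_Larkin = 0.00858 / 0.01546 = 0.5550
β_Quill = 0.01055 / 0.01546 = 0.6824
β_Galt = 0.02850 / 0.01546 = 1.8435
β_Wren = 0.01695 / 0.01546 = 1.0964
β_P = Σ w_i β_i = 0.20×0.5013 + 0.26×0.5550 + 0.19×0.6824 + 0.15×1.8435 + 0.20×1.0964 = 0.8700
E(R_P) = R_f + β_P × MRP = 1.51% + 0.8700 × 5.87% = 6.62%

6.62%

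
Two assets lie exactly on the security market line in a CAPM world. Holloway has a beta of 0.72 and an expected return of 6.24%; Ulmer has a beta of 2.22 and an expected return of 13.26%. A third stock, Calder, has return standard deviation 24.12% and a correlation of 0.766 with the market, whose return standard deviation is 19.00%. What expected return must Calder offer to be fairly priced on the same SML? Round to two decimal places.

7.42%

MRP = (13.26% − 6.24%) / (2.22 − 0.72) = 4.6800%
R_f = 6.24% − 0.72 × 4.6800% = 2.8704%
β_Calder = ρ·σ_i/σ_m = 0.766 × 24.12 / 19.00 = 0.9724
E(R_Calder) = R_f + β × MRP = 2.8704% + 0.9724 × 4.6800% = 7.42%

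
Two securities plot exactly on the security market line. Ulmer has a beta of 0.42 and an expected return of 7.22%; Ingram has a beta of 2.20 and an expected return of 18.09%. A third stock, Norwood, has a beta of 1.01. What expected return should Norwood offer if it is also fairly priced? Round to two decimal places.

MRP (SML slope) = (18.09% − 7.22%) / (2.20 − 0.42) = 10.87% / 1.78 = 6.1067%
R_f (intercept) = 7.22% − 0.42 × 6.1067% = 4.6552%
E(R_Norwood) = R_f + β × MRP = 4.6552% + 1.01 × 6.1067% = 10.82%

10.82%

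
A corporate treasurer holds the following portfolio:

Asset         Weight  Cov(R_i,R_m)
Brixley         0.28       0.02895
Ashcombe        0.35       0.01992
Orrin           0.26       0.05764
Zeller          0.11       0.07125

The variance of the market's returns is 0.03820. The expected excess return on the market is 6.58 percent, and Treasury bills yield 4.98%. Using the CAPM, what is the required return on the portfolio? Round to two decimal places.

11.51%

β_Brixley = 0.02895 / 0.03820 = 0.7579
β_Ashcombe = 0.01992 / 0.03820 = 0.5215
β_Orrin = 0.05764 / 0.03820 = 1.5089
β_Zeller = 0.07125 / 0.03820 = 1.8652
β_P = Σ w_i β_i = 0.28×0.7579 + 0.35×0.5215 + 0.26×1.5089 + 0.11×1.8652 = 0.9922
E(R_P) = R_f + β_P × MRP = 4.98% + 0.9922 × 6.58% = 11.51%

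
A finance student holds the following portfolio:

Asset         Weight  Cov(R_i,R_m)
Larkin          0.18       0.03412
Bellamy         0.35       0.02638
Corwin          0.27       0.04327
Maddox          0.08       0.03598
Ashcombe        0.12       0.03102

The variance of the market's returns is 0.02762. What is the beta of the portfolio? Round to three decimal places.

1.219

β_Larkin = 0.03412 / 0.02762 = 1.2353
β_Bellamy = 0.02638 / 0.02762 = 0.9551
β_Corwin = 0.04327 / 0.02762 = 1.5666
β_Maddox = 0.03598 / 0.02762 = 1.3027
β_Ashcombe = 0.03102 / 0.02762 = 1.1231
β_P = Σ w_i β_i = 0.18×1.2353 + 0.35×0.9551 + 0.27×1.5666 + 0.08×1.3027 + 0.12×1.1231 = 1.2186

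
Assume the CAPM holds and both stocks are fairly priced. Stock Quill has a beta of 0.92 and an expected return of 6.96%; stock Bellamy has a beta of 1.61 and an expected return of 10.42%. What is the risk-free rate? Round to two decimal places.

Both satisfy E(R) = R_f + β·MRP, so the slope of the SML is
MRP = (10.42% − 6.96%) / (1.61 − 0.92) = 3.46% / 0.69 = 5.0145%
R_f = E(R_Quill) − β_Quill·MRP = 6.96% − 0.92 × 5.0145% = 2.3467%

2.35%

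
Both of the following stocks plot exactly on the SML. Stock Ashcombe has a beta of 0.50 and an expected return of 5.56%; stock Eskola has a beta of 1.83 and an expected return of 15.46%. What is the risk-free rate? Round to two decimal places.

1.84%

Both satisfy E(R) = R_f + β·MRP, so the slope of the SML is
MRP = (15.46% − 5.56%) / (1.83 − 0.50) = 9.90% / 1.33 = 7.4436%
R_f = E(R_Ashcombe) − β_Ashcombe·MRP = 5.56% − 0.50 × 7.4436% = 1.8382%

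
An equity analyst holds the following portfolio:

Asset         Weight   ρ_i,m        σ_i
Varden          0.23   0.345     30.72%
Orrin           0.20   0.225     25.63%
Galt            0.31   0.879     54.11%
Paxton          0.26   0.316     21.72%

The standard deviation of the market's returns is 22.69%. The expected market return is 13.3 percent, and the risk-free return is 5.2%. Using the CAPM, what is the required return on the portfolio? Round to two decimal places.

β_Varden = 0.345 × 30.72% / 22.69% = 0.4671
β_Orrin = 0.225 × 25.63% / 22.69% = 0.2542
β_Galt = 0.879 × 54.11% / 22.69% = 2.0962
β_Paxton = 0.316 × 21.72% / 22.69% = 0.3025
β_P = Σ w_i β_i = 0.23×0.4671 + 0.20×0.2542 + 0.31×2.0962 + 0.26×0.3025 = 0.8867
MRP = 13.3% − 5.2% = 8.10%
E(R_P) = R_f + β_P × MRP = 5.2% + 0.8867 × 8.1% = 12.38%

12.38%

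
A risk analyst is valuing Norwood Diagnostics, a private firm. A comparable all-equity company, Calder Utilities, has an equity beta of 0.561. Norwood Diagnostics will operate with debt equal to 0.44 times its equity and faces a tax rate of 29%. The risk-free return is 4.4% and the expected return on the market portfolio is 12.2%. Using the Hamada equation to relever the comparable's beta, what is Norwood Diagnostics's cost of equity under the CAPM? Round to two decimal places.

β_L = β_U × [1 + (1 − t)(D/E)] = 0.561 × [1 + (1 − 0.29) × 0.44]
    = 0.561 × [1 + 0.71 × 0.44] = 0.561 × 1.3124 = 0.7363
MRP = 12.2% − 4.4% = 7.80%
E(R) = R_f + β_L × MRP = 4.4% + 0.7363 × 7.8% = 10.14%

10.14%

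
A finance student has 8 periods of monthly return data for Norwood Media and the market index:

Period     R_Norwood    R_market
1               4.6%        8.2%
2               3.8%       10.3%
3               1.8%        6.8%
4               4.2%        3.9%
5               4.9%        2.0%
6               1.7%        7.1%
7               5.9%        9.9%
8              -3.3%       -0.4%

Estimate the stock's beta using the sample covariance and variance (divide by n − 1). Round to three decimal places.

0.453

Mean R_i = (4.6 + 3.8 + 1.8 + 4.2 + 4.9 + 1.7 + 5.9 − 3.3) / 8 = 2.9500%
Mean R_m = (8.2 + 10.3 + 6.8 + 3.9 + 2.0 + 7.1 + 9.9 − 0.4) / 8 = 5.9750%
Σ(R_i − R̄_i)(R_m − R̄_m) = 46.0700  ⇒  Cov = 46.0700 / 7 = 6.5814
Σ(R_m − R̄_m)² = 101.7550  ⇒  Var(R_m) = 101.7550 / 7 = 14.5364
β = Cov / Var(R_m) = 6.5814 / 14.5364 = 0.4528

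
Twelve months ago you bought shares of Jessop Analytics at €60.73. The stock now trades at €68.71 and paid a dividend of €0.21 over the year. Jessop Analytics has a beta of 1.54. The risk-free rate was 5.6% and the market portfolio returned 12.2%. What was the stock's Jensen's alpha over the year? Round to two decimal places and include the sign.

Realised HPR = (P1 + D1 − P0) / P0 = (68.71 + 0.21 − 60.73) / 60.73 = 8.19 / 60.73 = 13.4859%
MRP = 12.2% − 5.6% = 6.60%
CAPM required = R_f + β·MRP = 5.6% + 1.54 × 6.6% = 15.7640%
α = realised − required = 13.4859% − 15.7640% = -2.28%

-2.28%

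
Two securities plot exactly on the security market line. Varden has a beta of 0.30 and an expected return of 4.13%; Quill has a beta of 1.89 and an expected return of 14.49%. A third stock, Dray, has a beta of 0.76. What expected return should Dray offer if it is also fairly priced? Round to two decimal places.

7.13%

MRP (SML slope) = (14.49% − 4.13%) / (1.89 − 0.30) = 10.36% / 1.59 = 6.5157%
R_f (intercept) = 4.13% − 0.30 × 6.5157% = 2.1753%
E(R_Dray) = R_f + β × MRP = 2.1753% + 0.76 × 6.5157% = 7.13%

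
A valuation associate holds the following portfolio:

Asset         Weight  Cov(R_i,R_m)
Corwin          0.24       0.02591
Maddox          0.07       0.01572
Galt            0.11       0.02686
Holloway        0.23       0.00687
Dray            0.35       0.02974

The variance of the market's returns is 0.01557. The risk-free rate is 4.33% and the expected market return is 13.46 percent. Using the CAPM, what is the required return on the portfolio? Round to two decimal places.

17.38%

β_Corwin = 0.02591 / 0.01557 = 1.6641
β_Maddox = 0.01572 / 0.01557 = 1.0096
β_Galt = 0.02686 / 0.01557 = 1.7251
β_Holloway = 0.00687 / 0.01557 = 0.4412
β_Dray = 0.02974 / 0.01557 = 1.9101
β_P = Σ w_i β_i = 0.24×1.6641 + 0.07×1.0096 + 0.11×1.7251 + 0.23×0.4412 + 0.35×1.9101 = 1.4298
MRP = 13.46% − 4.33% = 9.13%
E(R_P) = R_f + β_P × MRP = 4.33% + 1.4298 × 9.13% = 17.38%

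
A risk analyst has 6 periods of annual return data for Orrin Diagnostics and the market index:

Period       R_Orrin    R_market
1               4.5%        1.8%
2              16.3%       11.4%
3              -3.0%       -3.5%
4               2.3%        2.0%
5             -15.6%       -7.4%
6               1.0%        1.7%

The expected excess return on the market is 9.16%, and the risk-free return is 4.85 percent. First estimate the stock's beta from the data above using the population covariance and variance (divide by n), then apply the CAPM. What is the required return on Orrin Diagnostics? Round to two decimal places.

19.46%

Mean R_i = (4.5 + 16.3 − 3.0 + 2.3 − 15.6 + 1.0) / 6 = 0.9167%
Mean R_m = (1.8 + 11.4 − 3.5 + 2.0 − 7.4 + 1.7) / 6 = 1.0000%
Σ(R_i − R̄_i)(R_m − R̄_m) = 320.6600  ⇒  Cov = 320.6600 / 6 = 53.4433
Σ(R_m − R̄_m)² = 201.1000  ⇒  Var(R_m) = 201.1000 / 6 = 33.5167
β = Cov / Var(R_m) = 53.4433 / 33.5167 = 1.5945
E(R) = R_f + β × MRP = 4.85% + 1.5945 × 9.16% = 19.46%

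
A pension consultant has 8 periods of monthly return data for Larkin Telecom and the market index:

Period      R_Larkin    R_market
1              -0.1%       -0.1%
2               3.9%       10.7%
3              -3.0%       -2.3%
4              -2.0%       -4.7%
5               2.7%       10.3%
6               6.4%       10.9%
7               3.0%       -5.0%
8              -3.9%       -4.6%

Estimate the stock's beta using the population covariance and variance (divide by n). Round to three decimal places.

Mean R_i = (-0.1 + 3.9 − 3.0 − 2.0 + 2.7 + 6.4 + 3.0 − 3.9) / 8 = 0.8750%
Mean R_m = (-0.1 + 10.7 − 2.3 − 4.7 + 10.3 + 10.9 − 5.0 − 4.6) / 8 = 1.9000%
Σ(R_i − R̄_i)(R_m − R̄_m) = 145.2500  ⇒  Cov = 145.2500 / 8 = 18.1563
Σ(R_m − R̄_m)² = 384.0600  ⇒  Var(R_m) = 384.0600 / 8 = 48.0075
β = Cov / Var(R_m) = 18.1563 / 48.0075 = 0.3782

0.378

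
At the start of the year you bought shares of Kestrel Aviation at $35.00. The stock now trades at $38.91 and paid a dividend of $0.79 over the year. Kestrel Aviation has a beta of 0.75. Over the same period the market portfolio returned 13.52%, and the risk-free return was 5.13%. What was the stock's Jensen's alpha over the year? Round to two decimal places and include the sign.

Realised HPR = (P1 + D1 − P0) / P0 = (38.91 + 0.79 − 35.00) / 35.00 = 4.70 / 35.00 = 13.4286%
MRP = 13.52% − 5.13% = 8.39%
CAPM required = R_f + β·MRP = 5.13% + 0.75 × 8.39% = 11.4225%
α = realised − required = 13.4286% − 11.4225% = +2.01%

+2.01%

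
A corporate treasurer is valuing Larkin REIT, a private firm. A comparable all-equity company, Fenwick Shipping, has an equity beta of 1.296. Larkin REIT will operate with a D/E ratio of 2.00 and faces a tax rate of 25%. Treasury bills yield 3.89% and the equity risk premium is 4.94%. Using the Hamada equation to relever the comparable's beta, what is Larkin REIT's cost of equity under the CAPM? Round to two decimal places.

19.90%

β_L = β_U × [1 + (1 − t)(D/E)] = 1.296 × [1 + (1 − 0.25) × 2.00]
    = 1.296 × [1 + 0.75 × 2.00] = 1.296 × 2.5000 = 3.2400
E(R) = R_f + β_L × MRP = 3.89% + 3.2400 × 4.94% = 19.90%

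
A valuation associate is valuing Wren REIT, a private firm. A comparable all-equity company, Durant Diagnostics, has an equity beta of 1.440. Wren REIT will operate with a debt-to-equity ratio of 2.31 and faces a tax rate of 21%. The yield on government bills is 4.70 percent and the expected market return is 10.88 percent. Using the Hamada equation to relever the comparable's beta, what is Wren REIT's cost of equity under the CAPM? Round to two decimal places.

29.84%

β_L = β_U × [1 + (1 − t)(D/E)] = 1.440 × [1 + (1 − 0.21) × 2.31]
    = 1.440 × [1 + 0.79 × 2.31] = 1.440 × 2.8249 = 4.0679
MRP = 10.88% − 4.70% = 6.18%
E(R) = R_f + β_L × MRP = 4.70% + 4.0679 × 6.18% = 29.84%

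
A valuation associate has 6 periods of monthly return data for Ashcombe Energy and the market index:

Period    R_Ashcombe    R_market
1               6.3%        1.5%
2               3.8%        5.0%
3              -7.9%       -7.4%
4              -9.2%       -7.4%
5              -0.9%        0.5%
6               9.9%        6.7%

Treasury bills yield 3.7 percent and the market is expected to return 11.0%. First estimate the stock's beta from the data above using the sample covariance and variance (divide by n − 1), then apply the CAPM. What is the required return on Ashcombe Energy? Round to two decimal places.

Mean R_i = (6.3 + 3.8 − 7.9 − 9.2 − 0.9 + 9.9) / 6 = 0.3333%
Mean R_m = (1.5 + 5.0 − 7.4 − 7.4 + 0.5 + 6.7) / 6 = -0.1833%
Σ(R_i − R̄_i)(R_m − R̄_m) = 221.2367  ⇒  Cov = 221.2367 / 5 = 44.2473
Σ(R_m − R̄_m)² = 181.7083  ⇒  Var(R_m) = 181.7083 / 5 = 36.3417
β = Cov / Var(R_m) = 44.2473 / 36.3417 = 1.2175
MRP = 11.0% − 3.7% = 7.30%
E(R) = R_f + β × MRP = 3.7% + 1.2175 × 7.3% = 12.59%

12.59%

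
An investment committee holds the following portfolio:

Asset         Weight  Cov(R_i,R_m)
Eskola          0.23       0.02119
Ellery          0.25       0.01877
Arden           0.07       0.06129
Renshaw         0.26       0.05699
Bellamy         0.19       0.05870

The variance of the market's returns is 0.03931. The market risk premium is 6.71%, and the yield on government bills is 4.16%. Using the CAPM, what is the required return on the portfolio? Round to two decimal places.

β_Eskola = 0.02119 / 0.03931 = 0.5390
β_Ellery = 0.01877 / 0.03931 = 0.4775
β_Arden = 0.06129 / 0.03931 = 1.5591
β_Renshaw = 0.05699 / 0.03931 = 1.4498
β_Bellamy = 0.05870 / 0.03931 = 1.4933
β_P = Σ w_i β_i = 0.23×0.5390 + 0.25×0.4775 + 0.07×1.5591 + 0.26×1.4498 + 0.19×1.4933 = 1.0132
E(R_P) = R_f + β_P × MRP = 4.16% + 1.0132 × 6.71% = 10.96%

10.96%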